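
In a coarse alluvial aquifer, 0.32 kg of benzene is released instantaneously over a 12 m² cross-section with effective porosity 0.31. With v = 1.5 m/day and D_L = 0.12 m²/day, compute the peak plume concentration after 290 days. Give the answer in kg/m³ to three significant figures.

The peak of an instantaneous 1D plume sits at x = vt; there the Gaussian factor is 1 and C_max = M/(n_e·A·√(4πDt)), where n_e·A is the pore area the mass is dissolved in.
√(4πDt) = √(4π × 0.12 × 290) = 20.91 m, so C_max = 0.32/(0.31 × 12 × 20.91) = 0.00411 kg/m³.

0.00411 kg/m³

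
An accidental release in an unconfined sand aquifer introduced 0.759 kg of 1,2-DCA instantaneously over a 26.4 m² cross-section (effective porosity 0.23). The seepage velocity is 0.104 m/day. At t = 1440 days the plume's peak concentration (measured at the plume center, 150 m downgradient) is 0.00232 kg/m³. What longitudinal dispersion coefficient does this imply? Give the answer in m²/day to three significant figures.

0.160 m²/day

At the plume center C_max = M/(n_e·A·√(4πDt)), so D = M²/(4πt·(n_e·A·C_max)²).
n_e·A·C_max = 0.23 × 26.4 × 0.00232 = 0.01409 kg/m.
D = 0.759²/(4π × 1440 × 0.01409²) = 0.160 m²/day.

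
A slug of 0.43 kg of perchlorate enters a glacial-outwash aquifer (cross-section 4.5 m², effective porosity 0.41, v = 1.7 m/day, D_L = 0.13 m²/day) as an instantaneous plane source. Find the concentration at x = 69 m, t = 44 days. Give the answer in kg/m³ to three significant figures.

For an instantaneous plane source, C(x,t) = M/(n_e·A·√(4πDt)) · exp(−(x−vt)²/(4Dt)), with n_e·A the pore (flow) area.
Plume center vt = 1.7 × 44 = 74.8 m, so the well at 69 m is 5.8 m upgradient of the peak.
√(4πDt) = 8.478 m, giving peak height M/(n_e·A·√(4πDt)) = 0.43/(0.41 × 4.5 × 8.478) = 0.02749 kg/m³.
(x−vt)²/(4Dt) = (-5.8)²/(4 × 0.13 × 44) = 1.470; exp(−1.470) = 0.2299.
C = 0.02749 × 0.2299 = 0.00632 kg/m³.

0.00632 kg/m³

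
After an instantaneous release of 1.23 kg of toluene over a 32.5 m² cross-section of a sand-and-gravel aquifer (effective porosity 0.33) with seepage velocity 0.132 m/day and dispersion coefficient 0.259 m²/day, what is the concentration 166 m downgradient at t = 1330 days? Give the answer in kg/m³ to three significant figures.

For an instantaneous plane source, C(x,t) = M/(n_e·A·√(4πDt)) · exp(−(x−vt)²/(4Dt)), with n_e·A the pore (flow) area.
Plume center vt = 0.132 × 1330 = 175.56 m, so the well at 166 m is 9.56 m upgradient of the peak.
√(4πDt) = 65.79 m, giving peak height M/(n_e·A·√(4πDt)) = 1.23/(0.33 × 32.5 × 65.79) = 0.001743 kg/m³.
(x−vt)²/(4Dt) = (-9.56)²/(4 × 0.259 × 1330) = 0.06633; exp(−0.06633) = 0.9358.
C = 0.001743 × 0.9358 = 0.00163 kg/m³.

0.00163 kg/m³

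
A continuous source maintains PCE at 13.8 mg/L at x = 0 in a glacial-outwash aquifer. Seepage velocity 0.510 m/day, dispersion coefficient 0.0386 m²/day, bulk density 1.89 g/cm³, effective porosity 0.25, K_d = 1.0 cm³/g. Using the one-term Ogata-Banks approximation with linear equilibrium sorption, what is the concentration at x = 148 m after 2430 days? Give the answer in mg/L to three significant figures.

Retardation factor R = 1 + ρ_b·K_d/n = 1 + 1.89 × 1.0/0.25 = 8.560.
Sorption retards both mechanisms: v_R = v/R = 0.05958 m/day, D_R = D/R = 0.004509 m²/day.
v_R·t = 0.05958 × 2430 = 144.7794 m; 2√(D_R t) = 6.620 m; argument = (148 − 144.7794)/6.620 = 0.4865.
C = C₀ × ½·erfc(0.4865) = 13.8 × 0.2457 = 3.39 mg/L.

3.39 mg/L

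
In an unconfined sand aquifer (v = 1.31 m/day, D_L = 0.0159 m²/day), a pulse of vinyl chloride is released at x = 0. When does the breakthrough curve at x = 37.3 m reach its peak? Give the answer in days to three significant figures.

For the 1D instantaneous-source solution, setting ∂C/∂t = 0 at fixed x gives v²t² + 2Dt − x² = 0, so t = (√(D² + v²x²) − D)/v².
√(D² + v²x²) = √(0.0159² + 1.31² × 37.3²) = 48.86; v² = 1.7161.
t = (48.86 − 0.0159)/1.7161 = 28.5 days (vs. the pure-advection estimate x/v = 28.5 d).

28.5 days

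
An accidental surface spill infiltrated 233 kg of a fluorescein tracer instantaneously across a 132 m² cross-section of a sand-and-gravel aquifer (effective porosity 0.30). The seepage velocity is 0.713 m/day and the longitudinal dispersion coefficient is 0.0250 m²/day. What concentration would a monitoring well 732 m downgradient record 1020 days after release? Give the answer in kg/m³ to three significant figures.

0.264 kg/m³

For an instantaneous plane source, C(x,t) = M/(n_e·A·√(4πDt)) · exp(−(x−vt)²/(4Dt)), with n_e·A the pore (flow) area.
Plume center vt = 0.713 × 1020 = 727.26 m, so the well at 732 m is 4.74 m downgradient of the peak.
√(4πDt) = 17.90 m, giving peak height M/(n_e·A·√(4πDt)) = 233/(0.30 × 132 × 17.90) = 0.3287 kg/m³.
(x−vt)²/(4Dt) = (4.74)²/(4 × 0.0250 × 1020) = 0.2203; exp(−0.2203) = 0.8023.
C = 0.3287 × 0.8023 = 0.264 kg/m³.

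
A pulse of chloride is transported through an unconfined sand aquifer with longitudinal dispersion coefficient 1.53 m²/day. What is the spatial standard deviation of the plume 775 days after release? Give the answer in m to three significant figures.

Dispersive spreading gives a Gaussian with σ² = 2Dt; advection only shifts the center.
σ = √(2 × 1.53 × 775) = 48.7 m.

48.7 m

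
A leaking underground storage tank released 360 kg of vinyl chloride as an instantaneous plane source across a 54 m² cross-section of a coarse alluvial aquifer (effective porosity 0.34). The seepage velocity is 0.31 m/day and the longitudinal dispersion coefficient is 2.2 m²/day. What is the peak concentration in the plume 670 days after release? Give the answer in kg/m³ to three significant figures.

The peak of an instantaneous 1D plume sits at x = vt; there the Gaussian factor is 1 and C_max = M/(n_e·A·√(4πDt)), where n_e·A is the pore area the mass is dissolved in.
√(4πDt) = √(4π × 2.2 × 670) = 136.1 m, so C_max = 360/(0.34 × 54 × 136.1) = 0.144 kg/m³.

0.144 kg/m³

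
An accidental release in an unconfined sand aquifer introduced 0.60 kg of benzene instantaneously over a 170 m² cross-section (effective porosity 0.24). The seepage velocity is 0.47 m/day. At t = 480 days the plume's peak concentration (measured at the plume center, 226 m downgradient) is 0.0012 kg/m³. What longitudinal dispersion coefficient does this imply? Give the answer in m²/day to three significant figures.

0.0249 m²/day

At the plume center C_max = M/(n_e·A·√(4πDt)), so D = M²/(4πt·(n_e·A·C_max)²).
n_e·A·C_max = 0.24 × 170 × 0.0012 = 0.04896 kg/m.
D = 0.60²/(4π × 480 × 0.04896²) = 0.0249 m²/day.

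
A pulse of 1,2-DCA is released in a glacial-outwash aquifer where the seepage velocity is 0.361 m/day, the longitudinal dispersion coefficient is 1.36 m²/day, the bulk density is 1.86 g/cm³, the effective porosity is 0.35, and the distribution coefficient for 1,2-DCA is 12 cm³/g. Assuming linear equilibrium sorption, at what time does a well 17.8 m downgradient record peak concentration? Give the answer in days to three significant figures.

2590 days

Retardation factor R = 1 + ρ_b·K_d/n = 1 + 1.86 × 12/0.35 = 64.77.
Sorption retards both mechanisms: v_R = v/R = 0.005574 m/day, D_R = D/R = 0.02100 m²/day.
Peak time from v_R²t² + 2D_R t − x² = 0: t = (√(D_R² + v_R²x²) − D_R)/v_R².
√(D_R² + v_R²x²) = √(0.02100² + 0.005574² × 17.8²) = 0.1014; v_R² = 3.107e-05.
t = (0.1014 − 0.02100)/3.107e-05 = 2590 days.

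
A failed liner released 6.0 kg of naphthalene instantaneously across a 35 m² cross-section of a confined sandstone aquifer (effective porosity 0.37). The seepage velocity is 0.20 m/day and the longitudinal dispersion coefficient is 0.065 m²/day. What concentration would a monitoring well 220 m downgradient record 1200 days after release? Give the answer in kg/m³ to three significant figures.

0.00411 kg/m³

For an instantaneous plane source, C(x,t) = M/(n_e·A·√(4πDt)) · exp(−(x−vt)²/(4Dt)), with n_e·A the pore (flow) area.
Plume center vt = 0.20 × 1200 = 240 m, so the well at 220 m is 20 m upgradient of the peak.
√(4πDt) = 31.31 m, giving peak height M/(n_e·A·√(4πDt)) = 6.0/(0.37 × 35 × 31.31) = 0.01480 kg/m³.
(x−vt)²/(4Dt) = (-20)²/(4 × 0.065 × 1200) = 1.282; exp(−1.282) = 0.2775.
C = 0.01480 × 0.2775 = 0.00411 kg/m³.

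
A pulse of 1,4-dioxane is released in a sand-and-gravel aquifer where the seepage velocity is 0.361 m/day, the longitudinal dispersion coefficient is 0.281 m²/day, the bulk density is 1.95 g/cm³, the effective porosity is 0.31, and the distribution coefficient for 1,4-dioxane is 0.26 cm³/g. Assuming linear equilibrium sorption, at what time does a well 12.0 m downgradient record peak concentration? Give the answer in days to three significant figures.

82.1 days

Retardation factor R = 1 + ρ_b·K_d/n = 1 + 1.95 × 0.26/0.31 = 2.635.
Sorption retards both mechanisms: v_R = v/R = 0.1370 m/day, D_R = D/R = 0.1066 m²/day.
Peak time from v_R²t² + 2D_R t − x² = 0: t = (√(D_R² + v_R²x²) − D_R)/v_R².
√(D_R² + v_R²x²) = √(0.1066² + 0.1370² × 12.0²) = 1.647; v_R² = 0.01877.
t = (1.647 − 0.1066)/0.01877 = 82.1 days.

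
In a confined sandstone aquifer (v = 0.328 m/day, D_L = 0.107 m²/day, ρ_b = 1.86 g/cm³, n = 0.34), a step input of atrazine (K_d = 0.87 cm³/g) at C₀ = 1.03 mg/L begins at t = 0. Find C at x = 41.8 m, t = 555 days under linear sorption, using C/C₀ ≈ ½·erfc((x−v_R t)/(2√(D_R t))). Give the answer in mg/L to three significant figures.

0.0128 mg/L

Retardation factor R = 1 + ρ_b·K_d/n = 1 + 1.86 × 0.87/0.34 = 5.759.
Sorption retards both mechanisms: v_R = v/R = 0.05695 m/day, D_R = D/R = 0.01858 m²/day.
v_R·t = 0.05695 × 555 = 31.60725 m; 2√(D_R t) = 6.422 m; argument = (41.8 − 31.60725)/6.422 = 1.587.
C = C₀ × ½·erfc(1.587) = 1.03 × 0.01240 = 0.0128 mg/L.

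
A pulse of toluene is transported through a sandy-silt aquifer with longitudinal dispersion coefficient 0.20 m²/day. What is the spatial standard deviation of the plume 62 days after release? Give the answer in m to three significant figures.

Dispersive spreading gives a Gaussian with σ² = 2Dt; advection only shifts the center.
σ = √(2 × 0.20 × 62) = 4.98 m.

4.98 m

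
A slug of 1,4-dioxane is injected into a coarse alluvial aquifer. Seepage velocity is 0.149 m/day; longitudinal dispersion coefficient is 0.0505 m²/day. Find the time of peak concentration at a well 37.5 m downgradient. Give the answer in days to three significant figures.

For the 1D instantaneous-source solution, setting ∂C/∂t = 0 at fixed x gives v²t² + 2Dt − x² = 0, so t = (√(D² + v²x²) − D)/v².
√(D² + v²x²) = √(0.0505² + 0.149² × 37.5²) = 5.588; v² = 0.022201.
t = (5.588 − 0.0505)/0.022201 = 249 days (vs. the pure-advection estimate x/v = 252 d).

249 days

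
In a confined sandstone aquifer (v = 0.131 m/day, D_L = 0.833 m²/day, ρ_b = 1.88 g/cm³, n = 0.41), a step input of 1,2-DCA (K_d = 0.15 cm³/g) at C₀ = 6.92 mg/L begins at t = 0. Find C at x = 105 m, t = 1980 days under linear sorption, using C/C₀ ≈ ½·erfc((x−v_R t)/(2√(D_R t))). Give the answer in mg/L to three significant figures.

5.98 mg/L

Retardation factor R = 1 + ρ_b·K_d/n = 1 + 1.88 × 0.15/0.41 = 1.688.
Sorption retards both mechanisms: v_R = v/R = 0.07761 m/day, D_R = D/R = 0.4935 m²/day.
v_R·t = 0.07761 × 1980 = 153.6678 m; 2√(D_R t) = 62.52 m; argument = (105 − 153.6678)/62.52 = -0.7784.
C = C₀ × ½·erfc(-0.7784) = 6.92 × 0.8645 = 5.98 mg/L.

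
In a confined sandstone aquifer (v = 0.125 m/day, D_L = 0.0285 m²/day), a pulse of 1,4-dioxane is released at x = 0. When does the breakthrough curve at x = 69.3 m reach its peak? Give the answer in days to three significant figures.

553 days

For the 1D instantaneous-source solution, setting ∂C/∂t = 0 at fixed x gives v²t² + 2Dt − x² = 0, so t = (√(D² + v²x²) − D)/v².
√(D² + v²x²) = √(0.0285² + 0.125² × 69.3²) = 8.663; v² = 0.015625.
t = (8.663 − 0.0285)/0.015625 = 553 days (vs. the pure-advection estimate x/v = 554 d).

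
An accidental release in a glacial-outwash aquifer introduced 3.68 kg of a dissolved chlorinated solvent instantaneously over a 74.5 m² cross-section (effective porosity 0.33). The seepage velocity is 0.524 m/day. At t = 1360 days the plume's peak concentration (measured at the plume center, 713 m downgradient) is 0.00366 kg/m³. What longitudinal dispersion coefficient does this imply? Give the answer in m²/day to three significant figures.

At the plume center C_max = M/(n_e·A·√(4πDt)), so D = M²/(4πt·(n_e·A·C_max)²).
n_e·A·C_max = 0.33 × 74.5 × 0.00366 = 0.08998 kg/m.
D = 3.68²/(4π × 1360 × 0.08998²) = 0.0979 m²/day.

0.0979 m²/day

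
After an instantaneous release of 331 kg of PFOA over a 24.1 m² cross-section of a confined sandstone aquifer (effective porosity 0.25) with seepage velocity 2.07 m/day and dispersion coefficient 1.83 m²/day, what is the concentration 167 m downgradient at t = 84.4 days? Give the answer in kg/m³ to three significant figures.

For an instantaneous plane source, C(x,t) = M/(n_e·A·√(4πDt)) · exp(−(x−vt)²/(4Dt)), with n_e·A the pore (flow) area.
Plume center vt = 2.07 × 84.4 = 174.708 m, so the well at 167 m is 7.708 m upgradient of the peak.
√(4πDt) = 44.06 m, giving peak height M/(n_e·A·√(4πDt)) = 331/(0.25 × 24.1 × 44.06) = 1.247 kg/m³.
(x−vt)²/(4Dt) = (-7.708)²/(4 × 1.83 × 84.4) = 0.09617; exp(−0.09617) = 0.9083.
C = 1.247 × 0.9083 = 1.13 kg/m³.

1.13 kg/m³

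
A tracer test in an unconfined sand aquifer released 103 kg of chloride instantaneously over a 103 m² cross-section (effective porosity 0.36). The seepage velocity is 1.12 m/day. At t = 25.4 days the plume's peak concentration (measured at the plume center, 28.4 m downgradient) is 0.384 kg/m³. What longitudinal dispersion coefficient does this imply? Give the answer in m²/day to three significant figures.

At the plume center C_max = M/(n_e·A·√(4πDt)), so D = M²/(4πt·(n_e·A·C_max)²).
n_e·A·C_max = 0.36 × 103 × 0.384 = 14.24 kg/m.
D = 103²/(4π × 25.4 × 14.24²) = 0.164 m²/day.

0.164 m²/day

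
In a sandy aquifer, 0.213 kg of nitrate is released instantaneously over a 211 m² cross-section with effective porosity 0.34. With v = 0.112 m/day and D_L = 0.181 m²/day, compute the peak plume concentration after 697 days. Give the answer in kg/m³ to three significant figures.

The peak of an instantaneous 1D plume sits at x = vt; there the Gaussian factor is 1 and C_max = M/(n_e·A·√(4πDt)), where n_e·A is the pore area the mass is dissolved in.
√(4πDt) = √(4π × 0.181 × 697) = 39.82 m, so C_max = 0.213/(0.34 × 211 × 39.82) = 7.46e-05 kg/m³.

7.46e-05 kg/m³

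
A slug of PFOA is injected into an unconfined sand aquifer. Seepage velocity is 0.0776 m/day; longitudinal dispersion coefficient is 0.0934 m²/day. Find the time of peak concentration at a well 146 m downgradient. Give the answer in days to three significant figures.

For the 1D instantaneous-source solution, setting ∂C/∂t = 0 at fixed x gives v²t² + 2Dt − x² = 0, so t = (√(D² + v²x²) − D)/v².
√(D² + v²x²) = √(0.0934² + 0.0776² × 146²) = 11.33; v² = 0.00602176.
t = (11.33 − 0.0934)/0.00602176 = 1870 days (vs. the pure-advection estimate x/v = 1880 d).

1870 days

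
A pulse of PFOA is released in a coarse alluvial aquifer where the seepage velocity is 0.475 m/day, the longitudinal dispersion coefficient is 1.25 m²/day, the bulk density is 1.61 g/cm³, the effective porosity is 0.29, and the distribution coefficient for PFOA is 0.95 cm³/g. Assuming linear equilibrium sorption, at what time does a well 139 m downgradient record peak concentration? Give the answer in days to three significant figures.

1800 days

Retardation factor R = 1 + ρ_b·K_d/n = 1 + 1.61 × 0.95/0.29 = 6.274.
Sorption retards both mechanisms: v_R = v/R = 0.07571 m/day, D_R = D/R = 0.1992 m²/day.
Peak time from v_R²t² + 2D_R t − x² = 0: t = (√(D_R² + v_R²x²) − D_R)/v_R².
√(D_R² + v_R²x²) = √(0.1992² + 0.07571² × 139²) = 10.53; v_R² = 0.005732.
t = (10.53 − 0.1992)/0.005732 = 1800 days.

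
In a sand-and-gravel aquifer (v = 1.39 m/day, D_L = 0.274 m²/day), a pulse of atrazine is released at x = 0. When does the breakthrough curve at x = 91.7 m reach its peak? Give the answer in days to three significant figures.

For the 1D instantaneous-source solution, setting ∂C/∂t = 0 at fixed x gives v²t² + 2Dt − x² = 0, so t = (√(D² + v²x²) − D)/v².
√(D² + v²x²) = √(0.274² + 1.39² × 91.7²) = 127.5; v² = 1.9321.
t = (127.5 − 0.274)/1.9321 = 65.8 days (vs. the pure-advection estimate x/v = 66.0 d).

65.8 days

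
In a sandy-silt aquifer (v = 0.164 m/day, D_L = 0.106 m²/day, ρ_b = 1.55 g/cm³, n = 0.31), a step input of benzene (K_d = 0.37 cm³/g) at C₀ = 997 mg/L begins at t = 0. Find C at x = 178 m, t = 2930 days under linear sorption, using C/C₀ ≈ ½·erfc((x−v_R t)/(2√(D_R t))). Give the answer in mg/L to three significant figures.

261 mg/L

Retardation factor R = 1 + ρ_b·K_d/n = 1 + 1.55 × 0.37/0.31 = 2.850.
Sorption retards both mechanisms: v_R = v/R = 0.05754 m/day, D_R = D/R = 0.03719 m²/day.
v_R·t = 0.05754 × 2930 = 168.5922 m; 2√(D_R t) = 20.88 m; argument = (178 − 168.5922)/20.88 = 0.4506.
C = C₀ × ½·erfc(0.4506) = 997 × 0.2620 = 261 mg/L.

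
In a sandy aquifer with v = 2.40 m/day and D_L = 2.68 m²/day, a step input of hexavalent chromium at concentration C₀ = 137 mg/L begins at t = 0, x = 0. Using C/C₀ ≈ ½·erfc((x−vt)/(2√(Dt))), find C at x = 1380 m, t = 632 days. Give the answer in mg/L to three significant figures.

136 mg/L

For a continuous step input, C/C₀ ≈ ½·erfc((x−vt)/(2√(Dt))).
vt = 2.40 × 632 = 1516.8 m and 2√(Dt) = 2√(2.68 × 632) = 82.31 m.
Argument (x−vt)/(2√(Dt)) = (1380 − 1516.8)/82.31 = -1.662; ½·erfc(-1.662) = 0.9906.
C = 137 × 0.9906 = 136 mg/L.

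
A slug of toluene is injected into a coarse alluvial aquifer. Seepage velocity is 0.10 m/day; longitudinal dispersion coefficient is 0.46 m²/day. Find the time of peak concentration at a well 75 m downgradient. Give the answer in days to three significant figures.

For the 1D instantaneous-source solution, setting ∂C/∂t = 0 at fixed x gives v²t² + 2Dt − x² = 0, so t = (√(D² + v²x²) − D)/v².
√(D² + v²x²) = √(0.46² + 0.10² × 75²) = 7.514; v² = 0.01.
t = (7.514 − 0.46)/0.01 = 705 days (vs. the pure-advection estimate x/v = 750 d).

705 days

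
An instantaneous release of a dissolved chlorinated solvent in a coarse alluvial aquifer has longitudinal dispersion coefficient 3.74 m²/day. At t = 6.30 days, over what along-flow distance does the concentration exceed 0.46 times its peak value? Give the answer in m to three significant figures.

17.1 m

The plume is Gaussian with σ = √(2Dt) = √(2 × 3.74 × 6.30) = 6.865 m.
C/C_peak = exp(−Δx²/(2σ²)) = 0.46 ⇒ Δx = σ·√(−2 ln 0.46) = 6.865 × 1.246 = 8.554 m.
Width = 2Δx = 17.1 m.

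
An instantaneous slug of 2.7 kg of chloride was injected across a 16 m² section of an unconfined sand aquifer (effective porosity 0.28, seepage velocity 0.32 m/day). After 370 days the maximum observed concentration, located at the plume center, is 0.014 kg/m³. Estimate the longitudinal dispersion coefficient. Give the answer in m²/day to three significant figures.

At the plume center C_max = M/(n_e·A·√(4πDt)), so D = M²/(4πt·(n_e·A·C_max)²).
n_e·A·C_max = 0.28 × 16 × 0.014 = 0.06272 kg/m.
D = 2.7²/(4π × 370 × 0.06272²) = 0.399 m²/day.

0.399 m²/day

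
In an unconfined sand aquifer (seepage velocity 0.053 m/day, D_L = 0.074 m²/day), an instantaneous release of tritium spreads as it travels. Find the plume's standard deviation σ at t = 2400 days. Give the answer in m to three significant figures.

Dispersive spreading gives a Gaussian with σ² = 2Dt; advection only shifts the center.
σ = √(2 × 0.074 × 2400) = 18.8 m.

18.8 m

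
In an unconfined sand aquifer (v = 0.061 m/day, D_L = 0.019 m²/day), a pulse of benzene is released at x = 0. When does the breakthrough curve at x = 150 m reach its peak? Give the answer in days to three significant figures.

For the 1D instantaneous-source solution, setting ∂C/∂t = 0 at fixed x gives v²t² + 2Dt − x² = 0, so t = (√(D² + v²x²) − D)/v².
√(D² + v²x²) = √(0.019² + 0.061² × 150²) = 9.150; v² = 0.003721.
t = (9.150 − 0.019)/0.003721 = 2450 days (vs. the pure-advection estimate x/v = 2460 d).

2450 days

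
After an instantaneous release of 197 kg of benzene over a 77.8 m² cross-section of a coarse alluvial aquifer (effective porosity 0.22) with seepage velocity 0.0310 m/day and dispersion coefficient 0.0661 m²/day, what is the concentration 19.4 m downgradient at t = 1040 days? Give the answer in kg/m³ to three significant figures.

For an instantaneous plane source, C(x,t) = M/(n_e·A·√(4πDt)) · exp(−(x−vt)²/(4Dt)), with n_e·A the pore (flow) area.
Plume center vt = 0.0310 × 1040 = 32.24 m, so the well at 19.4 m is 12.84 m upgradient of the peak.
√(4πDt) = 29.39 m, giving peak height M/(n_e·A·√(4πDt)) = 197/(0.22 × 77.8 × 29.39) = 0.3916 kg/m³.
(x−vt)²/(4Dt) = (-12.84)²/(4 × 0.0661 × 1040) = 0.5996; exp(−0.5996) = 0.5490.
C = 0.3916 × 0.5490 = 0.215 kg/m³.

0.215 kg/m³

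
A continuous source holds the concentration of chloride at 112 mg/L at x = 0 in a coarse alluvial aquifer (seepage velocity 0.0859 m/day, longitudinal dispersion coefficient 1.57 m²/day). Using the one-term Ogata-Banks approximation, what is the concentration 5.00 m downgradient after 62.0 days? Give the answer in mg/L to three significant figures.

57.0 mg/L

For a continuous step input, C/C₀ ≈ ½·erfc((x−vt)/(2√(Dt))).
vt = 0.0859 × 62.0 = 5.3258 m and 2√(Dt) = 2√(1.57 × 62.0) = 19.73 m.
Argument (x−vt)/(2√(Dt)) = (5.00 − 5.3258)/19.73 = -0.01651; ½·erfc(-0.01651) = 0.5093.
C = 112 × 0.5093 = 57.0 mg/L.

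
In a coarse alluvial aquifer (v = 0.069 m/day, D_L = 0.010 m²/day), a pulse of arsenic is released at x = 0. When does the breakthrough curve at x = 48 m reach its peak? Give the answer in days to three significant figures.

694 days

For the 1D instantaneous-source solution, setting ∂C/∂t = 0 at fixed x gives v²t² + 2Dt − x² = 0, so t = (√(D² + v²x²) − D)/v².
√(D² + v²x²) = √(0.010² + 0.069² × 48²) = 3.312; v² = 0.004761.
t = (3.312 − 0.010)/0.004761 = 694 days (vs. the pure-advection estimate x/v = 696 d).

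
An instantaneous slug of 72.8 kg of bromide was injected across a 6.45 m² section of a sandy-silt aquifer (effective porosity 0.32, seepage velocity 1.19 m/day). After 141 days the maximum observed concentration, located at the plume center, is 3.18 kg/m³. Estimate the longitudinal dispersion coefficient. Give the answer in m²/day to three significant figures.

At the plume center C_max = M/(n_e·A·√(4πDt)), so D = M²/(4πt·(n_e·A·C_max)²).
n_e·A·C_max = 0.32 × 6.45 × 3.18 = 6.564 kg/m.
D = 72.8²/(4π × 141 × 6.564²) = 0.0694 m²/day.

0.0694 m²/day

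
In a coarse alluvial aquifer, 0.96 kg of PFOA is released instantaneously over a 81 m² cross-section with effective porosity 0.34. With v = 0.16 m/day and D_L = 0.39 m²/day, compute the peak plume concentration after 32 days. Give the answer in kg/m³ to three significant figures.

0.00278 kg/m³

The peak of an instantaneous 1D plume sits at x = vt; there the Gaussian factor is 1 and C_max = M/(n_e·A·√(4πDt)), where n_e·A is the pore area the mass is dissolved in.
√(4πDt) = √(4π × 0.39 × 32) = 12.52 m, so C_max = 0.96/(0.34 × 81 × 12.52) = 0.00278 kg/m³.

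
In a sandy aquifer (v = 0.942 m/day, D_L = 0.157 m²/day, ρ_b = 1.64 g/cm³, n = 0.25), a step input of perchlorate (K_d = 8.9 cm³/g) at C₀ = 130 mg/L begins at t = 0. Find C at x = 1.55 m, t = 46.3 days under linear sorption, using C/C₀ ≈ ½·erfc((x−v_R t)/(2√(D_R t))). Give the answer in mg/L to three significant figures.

6.45 mg/L

Retardation factor R = 1 + ρ_b·K_d/n = 1 + 1.64 × 8.9/0.25 = 59.38.
Sorption retards both mechanisms: v_R = v/R = 0.01586 m/day, D_R = D/R = 0.002644 m²/day.
v_R·t = 0.01586 × 46.3 = 0.734318 m; 2√(D_R t) = 0.6998 m; argument = (1.55 − 0.734318)/0.6998 = 1.166.
C = C₀ × ½·erfc(1.166) = 130 × 0.04958 = 6.45 mg/L.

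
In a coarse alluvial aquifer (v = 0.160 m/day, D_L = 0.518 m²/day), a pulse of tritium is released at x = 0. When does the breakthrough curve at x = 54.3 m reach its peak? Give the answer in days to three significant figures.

For the 1D instantaneous-source solution, setting ∂C/∂t = 0 at fixed x gives v²t² + 2Dt − x² = 0, so t = (√(D² + v²x²) − D)/v².
√(D² + v²x²) = √(0.518² + 0.160² × 54.3²) = 8.703; v² = 0.0256.
t = (8.703 − 0.518)/0.0256 = 320 days (vs. the pure-advection estimate x/v = 339 d).

320 days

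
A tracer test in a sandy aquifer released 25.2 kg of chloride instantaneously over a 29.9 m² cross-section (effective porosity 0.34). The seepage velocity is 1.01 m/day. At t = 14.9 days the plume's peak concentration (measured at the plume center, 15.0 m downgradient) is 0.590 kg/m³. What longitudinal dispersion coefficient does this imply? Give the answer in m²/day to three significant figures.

0.0943 m²/day

At the plume center C_max = M/(n_e·A·√(4πDt)), so D = M²/(4πt·(n_e·A·C_max)²).
n_e·A·C_max = 0.34 × 29.9 × 0.590 = 5.998 kg/m.
D = 25.2²/(4π × 14.9 × 5.998²) = 0.0943 m²/day.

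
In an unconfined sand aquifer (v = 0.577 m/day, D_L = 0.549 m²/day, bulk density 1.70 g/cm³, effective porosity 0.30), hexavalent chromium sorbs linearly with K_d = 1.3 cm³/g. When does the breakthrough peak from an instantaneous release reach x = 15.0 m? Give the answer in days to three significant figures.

Retardation factor R = 1 + ρ_b·K_d/n = 1 + 1.70 × 1.3/0.30 = 8.367.
Sorption retards both mechanisms: v_R = v/R = 0.06896 m/day, D_R = D/R = 0.06561 m²/day.
Peak time from v_R²t² + 2D_R t − x² = 0: t = (√(D_R² + v_R²x²) − D_R)/v_R².
√(D_R² + v_R²x²) = √(0.06561² + 0.06896² × 15.0²) = 1.036; v_R² = 0.004755.
t = (1.036 − 0.06561)/0.004755 = 204 days.

204 days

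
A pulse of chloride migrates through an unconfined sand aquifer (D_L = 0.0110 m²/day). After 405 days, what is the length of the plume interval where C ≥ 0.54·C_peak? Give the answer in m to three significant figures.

The plume is Gaussian with σ = √(2Dt) = √(2 × 0.0110 × 405) = 2.985 m.
C/C_peak = exp(−Δx²/(2σ²)) = 0.54 ⇒ Δx = σ·√(−2 ln 0.54) = 2.985 × 1.110 = 3.313 m.
Width = 2Δx = 6.63 m.

6.63 m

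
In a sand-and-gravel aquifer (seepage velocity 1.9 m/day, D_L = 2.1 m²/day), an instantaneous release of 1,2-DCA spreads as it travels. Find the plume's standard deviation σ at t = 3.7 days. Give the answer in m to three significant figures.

3.94 m

Dispersive spreading gives a Gaussian with σ² = 2Dt; advection only shifts the center.
σ = √(2 × 2.1 × 3.7) = 3.94 m.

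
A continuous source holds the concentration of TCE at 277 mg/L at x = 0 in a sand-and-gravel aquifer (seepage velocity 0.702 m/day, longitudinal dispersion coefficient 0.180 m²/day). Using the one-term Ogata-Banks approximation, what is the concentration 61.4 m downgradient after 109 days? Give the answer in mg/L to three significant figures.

For a continuous step input, C/C₀ ≈ ½·erfc((x−vt)/(2√(Dt))).
vt = 0.702 × 109 = 76.518 m and 2√(Dt) = 2√(0.180 × 109) = 8.859 m.
Argument (x−vt)/(2√(Dt)) = (61.4 − 76.518)/8.859 = -1.707; ½·erfc(-1.707) = 0.9921.
C = 277 × 0.9921 = 275 mg/L.

275 mg/L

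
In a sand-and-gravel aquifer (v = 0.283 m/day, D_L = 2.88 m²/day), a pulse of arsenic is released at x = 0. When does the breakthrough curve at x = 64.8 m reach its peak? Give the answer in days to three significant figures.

For the 1D instantaneous-source solution, setting ∂C/∂t = 0 at fixed x gives v²t² + 2Dt − x² = 0, so t = (√(D² + v²x²) − D)/v².
√(D² + v²x²) = √(2.88² + 0.283² × 64.8²) = 18.56; v² = 0.080089.
t = (18.56 − 2.88)/0.080089 = 196 days (vs. the pure-advection estimate x/v = 229 d).

196 days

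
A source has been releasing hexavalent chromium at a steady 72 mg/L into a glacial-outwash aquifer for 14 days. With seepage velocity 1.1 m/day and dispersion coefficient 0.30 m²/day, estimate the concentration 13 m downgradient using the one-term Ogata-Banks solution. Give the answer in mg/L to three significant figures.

57.3 mg/L

For a continuous step input, C/C₀ ≈ ½·erfc((x−vt)/(2√(Dt))).
vt = 1.1 × 14 = 15.4 m and 2√(Dt) = 2√(0.30 × 14) = 4.099 m.
Argument (x−vt)/(2√(Dt)) = (13 − 15.4)/4.099 = -0.5855; ½·erfc(-0.5855) = 0.7962.
C = 72 × 0.7962 = 57.3 mg/L.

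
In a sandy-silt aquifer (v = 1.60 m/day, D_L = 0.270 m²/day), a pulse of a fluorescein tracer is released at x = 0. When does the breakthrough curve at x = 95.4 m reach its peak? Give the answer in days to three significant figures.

59.5 days

For the 1D instantaneous-source solution, setting ∂C/∂t = 0 at fixed x gives v²t² + 2Dt − x² = 0, so t = (√(D² + v²x²) − D)/v².
√(D² + v²x²) = √(0.270² + 1.60² × 95.4²) = 152.6; v² = 2.56.
t = (152.6 − 0.270)/2.56 = 59.5 days (vs. the pure-advection estimate x/v = 59.6 d).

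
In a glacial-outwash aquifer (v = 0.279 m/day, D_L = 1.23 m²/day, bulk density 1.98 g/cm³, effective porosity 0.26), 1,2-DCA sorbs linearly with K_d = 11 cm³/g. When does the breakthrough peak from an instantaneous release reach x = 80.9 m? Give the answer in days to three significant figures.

23300 days

Retardation factor R = 1 + ρ_b·K_d/n = 1 + 1.98 × 11/0.26 = 84.77.
Sorption retards both mechanisms: v_R = v/R = 0.003291 m/day, D_R = D/R = 0.01451 m²/day.
Peak time from v_R²t² + 2D_R t − x² = 0: t = (√(D_R² + v_R²x²) − D_R)/v_R².
√(D_R² + v_R²x²) = √(0.01451² + 0.003291² × 80.9²) = 0.2666; v_R² = 1.083e-05.
t = (0.2666 − 0.01451)/1.083e-05 = 23300 days.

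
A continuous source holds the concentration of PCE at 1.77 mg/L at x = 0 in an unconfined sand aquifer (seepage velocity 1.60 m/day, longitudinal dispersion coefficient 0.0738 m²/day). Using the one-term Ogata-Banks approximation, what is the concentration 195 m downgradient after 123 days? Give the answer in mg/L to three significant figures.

For a continuous step input, C/C₀ ≈ ½·erfc((x−vt)/(2√(Dt))).
vt = 1.60 × 123 = 196.8 m and 2√(Dt) = 2√(0.0738 × 123) = 6.026 m.
Argument (x−vt)/(2√(Dt)) = (195 − 196.8)/6.026 = -0.2987; ½·erfc(-0.2987) = 0.6636.
C = 1.77 × 0.6636 = 1.17 mg/L.

1.17 mg/L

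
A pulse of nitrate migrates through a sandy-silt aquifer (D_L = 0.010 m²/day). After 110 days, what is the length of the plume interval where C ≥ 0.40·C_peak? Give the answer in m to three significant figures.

4.02 m

The plume is Gaussian with σ = √(2Dt) = √(2 × 0.010 × 110) = 1.483 m.
C/C_peak = exp(−Δx²/(2σ²)) = 0.40 ⇒ Δx = σ·√(−2 ln 0.40) = 1.483 × 1.354 = 2.008 m.
Width = 2Δx = 4.02 m.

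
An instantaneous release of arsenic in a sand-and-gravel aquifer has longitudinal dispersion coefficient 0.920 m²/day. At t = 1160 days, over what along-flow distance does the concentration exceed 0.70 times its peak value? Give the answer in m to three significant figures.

The plume is Gaussian with σ = √(2Dt) = √(2 × 0.920 × 1160) = 46.20 m.
C/C_peak = exp(−Δx²/(2σ²)) = 0.70 ⇒ Δx = σ·√(−2 ln 0.70) = 46.20 × 0.8446 = 39.02 m.
Width = 2Δx = 78.0 m.

78.0 m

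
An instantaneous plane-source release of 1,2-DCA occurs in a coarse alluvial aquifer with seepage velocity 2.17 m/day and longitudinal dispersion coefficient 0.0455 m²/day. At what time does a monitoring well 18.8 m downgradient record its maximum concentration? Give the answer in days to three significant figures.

8.65 days

For the 1D instantaneous-source solution, setting ∂C/∂t = 0 at fixed x gives v²t² + 2Dt − x² = 0, so t = (√(D² + v²x²) − D)/v².
√(D² + v²x²) = √(0.0455² + 2.17² × 18.8²) = 40.80; v² = 4.7089.
t = (40.80 − 0.0455)/4.7089 = 8.65 days (vs. the pure-advection estimate x/v = 8.66 d).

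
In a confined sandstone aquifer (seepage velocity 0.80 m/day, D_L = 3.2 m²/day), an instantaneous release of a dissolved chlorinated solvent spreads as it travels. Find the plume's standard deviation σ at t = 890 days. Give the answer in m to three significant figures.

75.5 m

Dispersive spreading gives a Gaussian with σ² = 2Dt; advection only shifts the center.
σ = √(2 × 3.2 × 890) = 75.5 m.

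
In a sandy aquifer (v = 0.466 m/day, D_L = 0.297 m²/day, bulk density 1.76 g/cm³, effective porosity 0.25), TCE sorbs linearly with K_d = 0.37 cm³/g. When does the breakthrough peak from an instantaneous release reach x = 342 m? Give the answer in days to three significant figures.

Retardation factor R = 1 + ρ_b·K_d/n = 1 + 1.76 × 0.37/0.25 = 3.605.
Sorption retards both mechanisms: v_R = v/R = 0.1293 m/day, D_R = D/R = 0.08239 m²/day.
Peak time from v_R²t² + 2D_R t − x² = 0: t = (√(D_R² + v_R²x²) − D_R)/v_R².
√(D_R² + v_R²x²) = √(0.08239² + 0.1293² × 342²) = 44.22; v_R² = 0.01672.
t = (44.22 − 0.08239)/0.01672 = 2640 days.

2640 days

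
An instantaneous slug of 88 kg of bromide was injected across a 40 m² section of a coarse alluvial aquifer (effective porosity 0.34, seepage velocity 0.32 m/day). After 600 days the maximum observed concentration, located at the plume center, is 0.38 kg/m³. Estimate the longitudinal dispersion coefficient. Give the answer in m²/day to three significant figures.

0.0385 m²/day

At the plume center C_max = M/(n_e·A·√(4πDt)), so D = M²/(4πt·(n_e·A·C_max)²).
n_e·A·C_max = 0.34 × 40 × 0.38 = 5.168 kg/m.
D = 88²/(4π × 600 × 5.168²) = 0.0385 m²/day.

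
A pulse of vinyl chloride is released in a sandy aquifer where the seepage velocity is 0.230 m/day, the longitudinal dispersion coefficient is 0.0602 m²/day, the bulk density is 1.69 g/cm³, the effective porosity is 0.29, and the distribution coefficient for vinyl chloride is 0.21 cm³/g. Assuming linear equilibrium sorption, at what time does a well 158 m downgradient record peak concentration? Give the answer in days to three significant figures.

1530 days

Retardation factor R = 1 + ρ_b·K_d/n = 1 + 1.69 × 0.21/0.29 = 2.224.
Sorption retards both mechanisms: v_R = v/R = 0.1034 m/day, D_R = D/R = 0.02707 m²/day.
Peak time from v_R²t² + 2D_R t − x² = 0: t = (√(D_R² + v_R²x²) − D_R)/v_R².
√(D_R² + v_R²x²) = √(0.02707² + 0.1034² × 158²) = 16.34; v_R² = 0.01069.
t = (16.34 − 0.02707)/0.01069 = 1530 days.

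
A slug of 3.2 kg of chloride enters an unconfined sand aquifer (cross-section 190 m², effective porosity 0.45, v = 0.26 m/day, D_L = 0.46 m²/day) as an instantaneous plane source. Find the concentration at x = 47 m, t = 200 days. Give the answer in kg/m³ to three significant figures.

For an instantaneous plane source, C(x,t) = M/(n_e·A·√(4πDt)) · exp(−(x−vt)²/(4Dt)), with n_e·A the pore (flow) area.
Plume center vt = 0.26 × 200 = 52 m, so the well at 47 m is 5 m upgradient of the peak.
√(4πDt) = 34.00 m, giving peak height M/(n_e·A·√(4πDt)) = 3.2/(0.45 × 190 × 34.00) = 0.001101 kg/m³.
(x−vt)²/(4Dt) = (-5)²/(4 × 0.46 × 200) = 0.06793; exp(−0.06793) = 0.9343.
C = 0.001101 × 0.9343 = 0.00103 kg/m³.

0.00103 kg/m³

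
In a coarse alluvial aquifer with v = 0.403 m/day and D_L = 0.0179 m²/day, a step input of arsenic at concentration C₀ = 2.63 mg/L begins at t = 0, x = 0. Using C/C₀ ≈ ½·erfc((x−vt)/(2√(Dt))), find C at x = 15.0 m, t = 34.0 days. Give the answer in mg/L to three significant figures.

For a continuous step input, C/C₀ ≈ ½·erfc((x−vt)/(2√(Dt))).
vt = 0.403 × 34.0 = 13.702 m and 2√(Dt) = 2√(0.0179 × 34.0) = 1.560 m.
Argument (x−vt)/(2√(Dt)) = (15.0 − 13.702)/1.560 = 0.8321; ½·erfc(0.8321) = 0.1196.
C = 2.63 × 0.1196 = 0.315 mg/L.

0.315 mg/L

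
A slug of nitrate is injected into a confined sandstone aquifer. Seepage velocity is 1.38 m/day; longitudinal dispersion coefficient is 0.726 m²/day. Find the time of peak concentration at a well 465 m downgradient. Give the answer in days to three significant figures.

337 days

For the 1D instantaneous-source solution, setting ∂C/∂t = 0 at fixed x gives v²t² + 2Dt − x² = 0, so t = (√(D² + v²x²) − D)/v².
√(D² + v²x²) = √(0.726² + 1.38² × 465²) = 641.7; v² = 1.9044.
t = (641.7 − 0.726)/1.9044 = 337 days (vs. the pure-advection estimate x/v = 337 d).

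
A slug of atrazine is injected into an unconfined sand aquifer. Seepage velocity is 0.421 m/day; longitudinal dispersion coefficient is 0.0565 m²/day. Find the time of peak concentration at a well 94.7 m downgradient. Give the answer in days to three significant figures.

225 days

For the 1D instantaneous-source solution, setting ∂C/∂t = 0 at fixed x gives v²t² + 2Dt − x² = 0, so t = (√(D² + v²x²) − D)/v².
√(D² + v²x²) = √(0.0565² + 0.421² × 94.7²) = 39.87; v² = 0.177241.
t = (39.87 − 0.0565)/0.177241 = 225 days (vs. the pure-advection estimate x/v = 225 d).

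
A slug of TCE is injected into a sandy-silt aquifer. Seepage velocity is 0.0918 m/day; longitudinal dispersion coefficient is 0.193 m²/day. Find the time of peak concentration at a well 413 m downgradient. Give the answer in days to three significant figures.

For the 1D instantaneous-source solution, setting ∂C/∂t = 0 at fixed x gives v²t² + 2Dt − x² = 0, so t = (√(D² + v²x²) − D)/v².
√(D² + v²x²) = √(0.193² + 0.0918² × 413²) = 37.91; v² = 0.00842724.
t = (37.91 − 0.193)/0.00842724 = 4480 days (vs. the pure-advection estimate x/v = 4500 d).

4480 days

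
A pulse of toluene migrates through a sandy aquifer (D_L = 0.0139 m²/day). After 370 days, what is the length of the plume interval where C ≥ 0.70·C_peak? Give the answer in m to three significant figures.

5.42 m

The plume is Gaussian with σ = √(2Dt) = √(2 × 0.0139 × 370) = 3.207 m.
C/C_peak = exp(−Δx²/(2σ²)) = 0.70 ⇒ Δx = σ·√(−2 ln 0.70) = 3.207 × 0.8446 = 2.709 m.
Width = 2Δx = 5.42 m.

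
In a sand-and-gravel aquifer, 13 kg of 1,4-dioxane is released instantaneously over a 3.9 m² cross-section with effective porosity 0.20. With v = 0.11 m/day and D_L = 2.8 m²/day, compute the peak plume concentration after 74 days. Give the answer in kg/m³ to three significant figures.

0.327 kg/m³

The peak of an instantaneous 1D plume sits at x = vt; there the Gaussian factor is 1 and C_max = M/(n_e·A·√(4πDt)), where n_e·A is the pore area the mass is dissolved in.
√(4πDt) = √(4π × 2.8 × 74) = 51.03 m, so C_max = 13/(0.20 × 3.9 × 51.03) = 0.327 kg/m³.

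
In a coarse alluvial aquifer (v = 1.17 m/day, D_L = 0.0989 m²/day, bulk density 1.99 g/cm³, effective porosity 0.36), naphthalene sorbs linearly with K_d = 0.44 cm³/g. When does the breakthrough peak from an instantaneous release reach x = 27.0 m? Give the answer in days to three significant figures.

Retardation factor R = 1 + ρ_b·K_d/n = 1 + 1.99 × 0.44/0.36 = 3.432.
Sorption retards both mechanisms: v_R = v/R = 0.3409 m/day, D_R = D/R = 0.02882 m²/day.
Peak time from v_R²t² + 2D_R t − x² = 0: t = (√(D_R² + v_R²x²) − D_R)/v_R².
√(D_R² + v_R²x²) = √(0.02882² + 0.3409² × 27.0²) = 9.204; v_R² = 0.1162.
t = (9.204 − 0.02882)/0.1162 = 79.0 days.

79.0 days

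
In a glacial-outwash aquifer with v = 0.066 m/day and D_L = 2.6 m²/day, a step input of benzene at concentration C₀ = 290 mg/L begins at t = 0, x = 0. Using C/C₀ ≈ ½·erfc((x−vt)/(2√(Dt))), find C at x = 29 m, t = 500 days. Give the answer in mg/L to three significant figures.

For a continuous step input, C/C₀ ≈ ½·erfc((x−vt)/(2√(Dt))).
vt = 0.066 × 500 = 33 m and 2√(Dt) = 2√(2.6 × 500) = 72.11 m.
Argument (x−vt)/(2√(Dt)) = (29 − 33)/72.11 = -0.05547; ½·erfc(-0.05547) = 0.5313.
C = 290 × 0.5313 = 154 mg/L.

154 mg/L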